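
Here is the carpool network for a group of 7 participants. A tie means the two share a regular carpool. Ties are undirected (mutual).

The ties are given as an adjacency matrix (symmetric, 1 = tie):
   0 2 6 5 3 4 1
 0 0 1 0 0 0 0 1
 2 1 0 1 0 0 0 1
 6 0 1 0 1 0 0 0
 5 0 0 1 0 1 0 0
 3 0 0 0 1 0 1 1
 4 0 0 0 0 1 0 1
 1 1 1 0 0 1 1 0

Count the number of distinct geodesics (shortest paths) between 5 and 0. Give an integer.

The shortest distance is 3. The length-3 paths are: 5–6–2–0; 5–3–1–0.
That gives 2 distinct shortest paths.

2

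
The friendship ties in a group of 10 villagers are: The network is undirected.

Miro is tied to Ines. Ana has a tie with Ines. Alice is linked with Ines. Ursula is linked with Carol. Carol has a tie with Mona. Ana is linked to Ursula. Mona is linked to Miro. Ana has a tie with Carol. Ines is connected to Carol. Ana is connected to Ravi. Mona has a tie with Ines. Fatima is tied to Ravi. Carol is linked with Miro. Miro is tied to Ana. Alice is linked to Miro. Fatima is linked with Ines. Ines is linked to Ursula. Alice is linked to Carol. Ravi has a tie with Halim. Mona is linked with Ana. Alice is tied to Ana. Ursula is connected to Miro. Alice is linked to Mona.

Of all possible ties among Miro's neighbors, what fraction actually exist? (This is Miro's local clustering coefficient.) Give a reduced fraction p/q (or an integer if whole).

Miro's neighbors: Alice, Ana, Carol, Ines, Mona, and Ursula (k = 6).
Possible neighbor pairs: C(6,2) = 15. Edges among them: Alice–Ana, Alice–Carol, Alice–Ines, Alice–Mona, Ana–Carol, Ana–Ines, Ana–Mona, Ana–Ursula, Carol–Ines, Carol–Mona, Carol–Ursula, Ines–Mona, Ines–Ursula → e = 13.
Clustering(Miro) = 13/15.

13/15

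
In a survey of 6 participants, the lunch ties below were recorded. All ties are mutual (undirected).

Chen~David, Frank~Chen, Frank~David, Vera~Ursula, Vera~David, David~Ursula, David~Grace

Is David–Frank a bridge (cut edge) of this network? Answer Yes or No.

Even without that edge, David still reaches Frank via David – Chen – Frank, so the network stays connected. Not a bridge.

No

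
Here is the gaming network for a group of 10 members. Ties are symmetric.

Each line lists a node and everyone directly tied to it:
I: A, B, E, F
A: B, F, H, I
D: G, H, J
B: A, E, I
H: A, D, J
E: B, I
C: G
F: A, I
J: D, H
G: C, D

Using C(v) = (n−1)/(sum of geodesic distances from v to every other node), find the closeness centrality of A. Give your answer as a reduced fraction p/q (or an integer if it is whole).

Distances from A: B:1, C:4, D:2, E:2, F:1, G:3, H:1, I:1, J:2. Sum = 17.
n = 10, so closeness = 9/17.

9/17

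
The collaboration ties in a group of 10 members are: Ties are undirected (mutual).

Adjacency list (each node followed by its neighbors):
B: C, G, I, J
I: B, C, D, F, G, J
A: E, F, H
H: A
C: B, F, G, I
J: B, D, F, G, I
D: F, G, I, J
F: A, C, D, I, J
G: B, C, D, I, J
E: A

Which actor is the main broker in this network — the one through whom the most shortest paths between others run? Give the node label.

Unnormalized betweenness of each node: A:15, B:1/4, C:7/3, D:1, E:0, F:223/12, G:11/12, H:0, I:13/4, J:8/3.
F has the largest value, 223/12, making it the main broker — the node through which the most shortest paths run.

F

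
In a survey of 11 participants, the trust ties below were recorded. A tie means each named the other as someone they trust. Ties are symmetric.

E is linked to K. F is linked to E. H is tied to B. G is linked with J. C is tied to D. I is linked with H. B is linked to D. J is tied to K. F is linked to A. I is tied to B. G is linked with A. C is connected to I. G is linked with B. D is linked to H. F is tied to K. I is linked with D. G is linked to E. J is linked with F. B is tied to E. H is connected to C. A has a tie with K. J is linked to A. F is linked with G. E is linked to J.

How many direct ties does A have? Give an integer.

4

A is directly tied to F, G, J, and K. That is 4 neighbors, so the degree of A is 4.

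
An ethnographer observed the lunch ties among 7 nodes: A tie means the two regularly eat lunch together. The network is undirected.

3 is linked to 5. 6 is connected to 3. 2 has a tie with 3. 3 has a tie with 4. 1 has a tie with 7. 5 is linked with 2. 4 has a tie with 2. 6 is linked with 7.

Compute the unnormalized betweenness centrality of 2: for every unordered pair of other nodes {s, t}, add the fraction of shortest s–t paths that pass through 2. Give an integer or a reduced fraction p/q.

Pairs whose geodesics pass through 2 — 4–5: 1/2.
All other pairs contribute 0.
Summing the contributions gives betweenness(2) = 1/2.

1/2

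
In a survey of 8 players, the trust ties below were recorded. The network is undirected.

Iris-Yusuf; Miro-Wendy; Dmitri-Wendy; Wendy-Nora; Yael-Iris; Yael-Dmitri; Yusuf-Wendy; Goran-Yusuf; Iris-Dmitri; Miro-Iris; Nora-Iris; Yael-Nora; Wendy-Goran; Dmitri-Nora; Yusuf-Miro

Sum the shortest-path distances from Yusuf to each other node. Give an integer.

10

Distances from Yusuf: Dmitri:2, Goran:1, Iris:1, Miro:1, Nora:2, Wendy:1, Yael:2.
Sum = 2 + 1 + 1 + 1 + 2 + 1 + 2 = 10.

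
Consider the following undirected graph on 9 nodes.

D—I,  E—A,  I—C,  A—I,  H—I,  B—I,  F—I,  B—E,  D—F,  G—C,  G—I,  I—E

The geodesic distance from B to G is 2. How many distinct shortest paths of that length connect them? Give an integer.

1

The shortest distance is 2, and the only length-2 path is B–I–G. So there is exactly 1 shortest path.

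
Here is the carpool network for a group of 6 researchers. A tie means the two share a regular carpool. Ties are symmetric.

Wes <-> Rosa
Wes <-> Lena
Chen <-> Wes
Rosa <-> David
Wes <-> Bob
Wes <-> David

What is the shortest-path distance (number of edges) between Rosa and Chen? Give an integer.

2

One shortest route is Rosa – Wes – Chen, which uses 2 edges, and Rosa and Chen are not directly tied, so nothing shorter exists. So d(Rosa,Chen) = 2.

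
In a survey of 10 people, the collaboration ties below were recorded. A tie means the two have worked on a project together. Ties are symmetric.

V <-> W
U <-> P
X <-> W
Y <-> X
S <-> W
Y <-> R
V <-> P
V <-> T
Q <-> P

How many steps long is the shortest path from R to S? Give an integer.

One shortest route is R – Y – X – W – S, which uses 4 edges, and at distance 3 from R we only reach {W}, which does not include S. So d(R,S) = 4.

4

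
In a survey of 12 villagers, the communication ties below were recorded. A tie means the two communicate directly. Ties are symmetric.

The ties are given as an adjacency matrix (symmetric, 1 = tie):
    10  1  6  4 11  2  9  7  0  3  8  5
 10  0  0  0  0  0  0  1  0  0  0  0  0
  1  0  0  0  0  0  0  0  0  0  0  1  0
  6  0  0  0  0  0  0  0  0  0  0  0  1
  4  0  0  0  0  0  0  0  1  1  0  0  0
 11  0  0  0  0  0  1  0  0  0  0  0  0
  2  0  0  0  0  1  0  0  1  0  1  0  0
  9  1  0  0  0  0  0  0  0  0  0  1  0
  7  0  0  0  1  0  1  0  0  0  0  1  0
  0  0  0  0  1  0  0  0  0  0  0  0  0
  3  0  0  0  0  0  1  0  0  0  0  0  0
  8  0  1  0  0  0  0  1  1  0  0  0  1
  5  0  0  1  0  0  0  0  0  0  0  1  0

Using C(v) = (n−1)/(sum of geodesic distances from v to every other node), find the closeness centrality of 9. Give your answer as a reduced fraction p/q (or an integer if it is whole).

Distances from 9: 0:4, 1:2, 2:3, 3:4, 4:3, 5:2, 6:3, 7:2, 8:1, 10:1, 11:4. Sum = 29.
n = 12, so closeness = 11/29.

11/29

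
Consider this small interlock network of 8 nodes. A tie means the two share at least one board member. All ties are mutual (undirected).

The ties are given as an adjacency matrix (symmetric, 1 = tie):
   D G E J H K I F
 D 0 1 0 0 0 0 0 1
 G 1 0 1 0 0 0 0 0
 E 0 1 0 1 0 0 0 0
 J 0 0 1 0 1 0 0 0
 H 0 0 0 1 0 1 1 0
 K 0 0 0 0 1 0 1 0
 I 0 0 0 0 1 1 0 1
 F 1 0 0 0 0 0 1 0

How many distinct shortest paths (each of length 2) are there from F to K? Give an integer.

The shortest distance is 2, and the only length-2 path is F–I–K. So there is exactly 1 shortest path.

1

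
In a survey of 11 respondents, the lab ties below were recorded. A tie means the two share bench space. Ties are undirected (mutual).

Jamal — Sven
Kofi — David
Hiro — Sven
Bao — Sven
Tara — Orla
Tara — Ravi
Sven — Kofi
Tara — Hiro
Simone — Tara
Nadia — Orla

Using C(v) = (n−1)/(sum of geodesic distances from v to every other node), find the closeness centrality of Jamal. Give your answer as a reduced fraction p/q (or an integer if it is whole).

1/3

Distances from Jamal: Bao:2, David:3, Hiro:2, Kofi:2, Nadia:5, Orla:4, Ravi:4, Simone:4, Sven:1, Tara:3. Sum = 30.
n = 11, so closeness = 10/30 = 1/3.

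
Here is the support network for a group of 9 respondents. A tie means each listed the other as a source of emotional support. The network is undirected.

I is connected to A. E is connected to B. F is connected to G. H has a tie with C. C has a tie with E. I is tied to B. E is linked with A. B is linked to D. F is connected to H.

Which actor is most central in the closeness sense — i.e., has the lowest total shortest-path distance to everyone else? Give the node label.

E

Farness (sum of distances to all others) for each node — A:21, B:19, C:17, D:26, E:16, F:25, G:32, H:20, I:24.
The smallest farness is 16, for E, so E has the highest closeness.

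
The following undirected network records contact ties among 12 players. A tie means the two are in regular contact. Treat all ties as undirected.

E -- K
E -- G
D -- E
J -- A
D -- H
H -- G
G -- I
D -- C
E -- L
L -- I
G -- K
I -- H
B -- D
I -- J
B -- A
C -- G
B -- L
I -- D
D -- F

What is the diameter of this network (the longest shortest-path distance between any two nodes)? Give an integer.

4

Eccentricity of each node (its greatest distance to any other): A:4, B:3, C:3, D:2, E:3, F:3, G:3, H:3, I:2, J:3, K:4, L:3.
The maximum eccentricity is 4, realized for instance by the pair K–A via K – E – L – B – A. So the diameter is 4.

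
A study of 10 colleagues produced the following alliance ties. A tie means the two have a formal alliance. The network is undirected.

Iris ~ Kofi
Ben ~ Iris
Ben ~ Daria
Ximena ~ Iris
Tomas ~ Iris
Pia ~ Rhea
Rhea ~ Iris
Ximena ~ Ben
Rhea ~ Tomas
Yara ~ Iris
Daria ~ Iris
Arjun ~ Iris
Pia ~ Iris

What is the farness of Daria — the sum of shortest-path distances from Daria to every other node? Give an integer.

Distances from Daria: Arjun:2, Ben:1, Iris:1, Kofi:2, Pia:2, Rhea:2, Tomas:2, Ximena:2, Yara:2.
Sum = 2 + 1 + 1 + 2 + 2 + 2 + 2 + 2 + 2 = 16.

16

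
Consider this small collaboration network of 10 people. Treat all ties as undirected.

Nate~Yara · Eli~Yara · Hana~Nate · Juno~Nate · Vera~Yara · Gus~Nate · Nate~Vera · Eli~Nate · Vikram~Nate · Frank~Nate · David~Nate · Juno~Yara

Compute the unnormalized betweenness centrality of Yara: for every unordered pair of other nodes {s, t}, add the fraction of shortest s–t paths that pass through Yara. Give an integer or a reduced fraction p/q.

Pairs whose geodesics pass through Yara — Vera–Juno: 1/2; Vera–Eli: 1/2; Juno–Eli: 1/2.
All other pairs contribute 0.
Summing the contributions gives betweenness(Yara) = 3/2.

3/2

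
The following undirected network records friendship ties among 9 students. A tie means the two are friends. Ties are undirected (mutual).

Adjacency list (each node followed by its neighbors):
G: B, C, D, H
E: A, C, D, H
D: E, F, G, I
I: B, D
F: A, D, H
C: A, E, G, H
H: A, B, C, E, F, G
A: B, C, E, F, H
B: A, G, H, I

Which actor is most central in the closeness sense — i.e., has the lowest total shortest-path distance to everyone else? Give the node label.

Farness (sum of distances to all others) for each node — A:11, B:12, C:13, D:12, E:12, F:13, G:12, H:10, I:15.
The smallest farness is 10, for H, so H has the highest closeness.

H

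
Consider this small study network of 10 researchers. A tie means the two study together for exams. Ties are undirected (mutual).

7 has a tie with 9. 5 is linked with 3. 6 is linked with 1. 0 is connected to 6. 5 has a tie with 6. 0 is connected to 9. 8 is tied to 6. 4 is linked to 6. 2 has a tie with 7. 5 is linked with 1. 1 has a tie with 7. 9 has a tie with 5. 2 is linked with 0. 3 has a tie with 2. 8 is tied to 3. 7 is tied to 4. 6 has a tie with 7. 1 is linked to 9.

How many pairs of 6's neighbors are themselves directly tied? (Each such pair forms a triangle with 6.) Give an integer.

3

6's neighbors: 0, 1, 4, 5, 7, and 8.
Neighbor pairs that are themselves tied: 6–1–5; 6–1–7; 6–4–7. Each forms one triangle with 6, for 3 in total.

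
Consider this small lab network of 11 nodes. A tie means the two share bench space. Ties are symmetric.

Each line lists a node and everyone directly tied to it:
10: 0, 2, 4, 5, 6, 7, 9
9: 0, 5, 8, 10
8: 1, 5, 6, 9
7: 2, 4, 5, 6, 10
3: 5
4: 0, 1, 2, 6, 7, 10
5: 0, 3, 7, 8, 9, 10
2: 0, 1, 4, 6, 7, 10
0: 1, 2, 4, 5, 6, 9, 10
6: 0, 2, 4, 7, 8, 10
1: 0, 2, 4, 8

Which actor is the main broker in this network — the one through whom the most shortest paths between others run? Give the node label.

Unnormalized betweenness of each node: 0:21/4, 1:5/4, 2:77/60, 3:0, 4:77/60, 5:647/60, 6:137/60, 7:11/6, 8:31/12, 9:7/12, 10:58/15.
5 has the largest value, 647/60, making it the main broker — the node through which the most shortest paths run.

5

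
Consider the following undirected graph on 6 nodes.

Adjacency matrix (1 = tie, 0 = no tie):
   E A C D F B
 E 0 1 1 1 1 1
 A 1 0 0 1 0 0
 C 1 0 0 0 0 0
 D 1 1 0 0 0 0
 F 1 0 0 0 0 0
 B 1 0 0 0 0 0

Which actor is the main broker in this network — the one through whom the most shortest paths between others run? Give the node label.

Unnormalized betweenness of each node: A:0, B:0, C:0, D:0, E:9, F:0.
E has the largest value, 9, making it the main broker — the node through which the most shortest paths run.

E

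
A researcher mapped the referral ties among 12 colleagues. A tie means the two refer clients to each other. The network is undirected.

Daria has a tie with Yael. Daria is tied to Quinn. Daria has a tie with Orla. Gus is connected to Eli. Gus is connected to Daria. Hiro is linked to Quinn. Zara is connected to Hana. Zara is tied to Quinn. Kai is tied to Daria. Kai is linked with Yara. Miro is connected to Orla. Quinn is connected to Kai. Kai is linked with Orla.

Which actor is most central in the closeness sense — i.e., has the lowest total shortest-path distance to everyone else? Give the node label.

Daria

Farness (sum of distances to all others) for each node — Daria:18, Eli:36, Gus:26, Hana:38, Hiro:30, Kai:20, Miro:34, Orla:24, Quinn:20, Yael:28, Yara:30, Zara:28.
The smallest farness is 18, for Daria, so Daria has the highest closeness.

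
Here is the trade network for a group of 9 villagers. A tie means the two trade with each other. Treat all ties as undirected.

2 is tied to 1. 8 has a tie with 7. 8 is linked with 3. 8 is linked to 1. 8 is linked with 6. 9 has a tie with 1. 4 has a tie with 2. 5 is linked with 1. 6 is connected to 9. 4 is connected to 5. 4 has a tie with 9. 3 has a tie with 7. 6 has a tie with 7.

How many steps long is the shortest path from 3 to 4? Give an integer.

One shortest route is 3 – 8 – 1 – 5 – 4, which uses 4 edges, and at distance 3 from 3 we only reach {2, 5, 9}, which does not include 4. So d(3,4) = 4.

4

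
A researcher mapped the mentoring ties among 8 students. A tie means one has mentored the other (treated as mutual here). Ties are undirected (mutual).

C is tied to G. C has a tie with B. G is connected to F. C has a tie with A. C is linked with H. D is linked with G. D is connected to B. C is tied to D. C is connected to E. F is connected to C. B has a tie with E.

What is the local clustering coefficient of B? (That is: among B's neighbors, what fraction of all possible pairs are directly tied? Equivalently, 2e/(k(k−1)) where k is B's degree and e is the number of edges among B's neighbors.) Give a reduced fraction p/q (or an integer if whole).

2/3

B's neighbors: C, D, and E (k = 3).
Possible neighbor pairs: C(3,2) = 3. Edges among them: C–D, C–E → e = 2.
Clustering(B) = 2/3.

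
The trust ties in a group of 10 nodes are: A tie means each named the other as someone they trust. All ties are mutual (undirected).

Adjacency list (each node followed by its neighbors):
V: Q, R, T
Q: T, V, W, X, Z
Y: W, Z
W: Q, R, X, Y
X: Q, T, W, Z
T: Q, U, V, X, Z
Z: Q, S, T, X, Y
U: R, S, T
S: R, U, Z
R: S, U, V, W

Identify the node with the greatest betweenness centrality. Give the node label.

Unnormalized betweenness of each node: Q:17/6, R:55/12, S:11/6, T:55/12, U:1, V:1, W:13/3, X:5/6, Y:1/3, Z:20/3.
Z has the largest value, 20/3, making it the main broker — the node through which the most shortest paths run.

Z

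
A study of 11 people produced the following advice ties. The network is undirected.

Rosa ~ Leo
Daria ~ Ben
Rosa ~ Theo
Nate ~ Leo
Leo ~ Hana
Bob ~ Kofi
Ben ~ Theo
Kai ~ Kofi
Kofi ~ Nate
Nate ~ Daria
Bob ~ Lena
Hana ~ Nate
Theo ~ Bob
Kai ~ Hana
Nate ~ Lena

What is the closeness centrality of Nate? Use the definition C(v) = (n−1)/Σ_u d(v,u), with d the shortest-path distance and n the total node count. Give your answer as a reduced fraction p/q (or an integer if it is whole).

Distances from Nate: Ben:2, Bob:2, Daria:1, Hana:1, Kai:2, Kofi:1, Lena:1, Leo:1, Rosa:2, Theo:3. Sum = 16.
n = 11, so closeness = 10/16 = 5/8.

5/8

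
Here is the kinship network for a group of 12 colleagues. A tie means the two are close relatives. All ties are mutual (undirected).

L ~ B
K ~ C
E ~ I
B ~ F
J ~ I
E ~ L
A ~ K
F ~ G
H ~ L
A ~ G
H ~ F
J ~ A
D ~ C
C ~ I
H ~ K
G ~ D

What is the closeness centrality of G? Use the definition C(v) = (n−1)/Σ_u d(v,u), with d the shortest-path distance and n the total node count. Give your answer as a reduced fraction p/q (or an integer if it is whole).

Distances from G: A:1, B:2, C:2, D:1, E:4, F:1, H:2, I:3, J:2, K:2, L:3. Sum = 23.
n = 12, so closeness = 11/23.

11/23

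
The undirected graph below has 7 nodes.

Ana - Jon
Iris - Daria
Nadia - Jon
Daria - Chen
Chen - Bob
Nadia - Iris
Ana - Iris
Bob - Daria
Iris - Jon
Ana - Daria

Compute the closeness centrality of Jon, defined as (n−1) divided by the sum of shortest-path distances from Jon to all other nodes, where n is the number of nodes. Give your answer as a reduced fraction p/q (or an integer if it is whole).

Distances from Jon: Ana:1, Bob:3, Chen:3, Daria:2, Iris:1, Nadia:1. Sum = 11.
n = 7, so closeness = 6/11.

6/11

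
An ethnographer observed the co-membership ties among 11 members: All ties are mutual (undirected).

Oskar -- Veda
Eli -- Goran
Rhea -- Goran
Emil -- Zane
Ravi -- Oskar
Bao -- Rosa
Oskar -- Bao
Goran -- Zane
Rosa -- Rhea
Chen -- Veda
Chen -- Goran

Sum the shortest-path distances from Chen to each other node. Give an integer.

22

Distances from Chen: Bao:3, Eli:2, Emil:3, Goran:1, Oskar:2, Ravi:3, Rhea:2, Rosa:3, Veda:1, Zane:2.
Sum = 3 + 2 + 3 + 1 + 2 + 3 + 2 + 3 + 1 + 2 = 22.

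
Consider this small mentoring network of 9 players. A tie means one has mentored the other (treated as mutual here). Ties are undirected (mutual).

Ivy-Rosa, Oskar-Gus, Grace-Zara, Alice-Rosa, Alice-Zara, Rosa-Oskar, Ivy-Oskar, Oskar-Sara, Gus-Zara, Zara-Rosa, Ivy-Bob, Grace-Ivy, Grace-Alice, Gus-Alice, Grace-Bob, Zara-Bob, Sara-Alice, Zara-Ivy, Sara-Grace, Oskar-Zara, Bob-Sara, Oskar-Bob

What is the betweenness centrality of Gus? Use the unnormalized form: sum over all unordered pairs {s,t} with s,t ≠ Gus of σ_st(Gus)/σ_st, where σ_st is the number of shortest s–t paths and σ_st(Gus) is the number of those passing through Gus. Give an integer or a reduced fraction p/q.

Pairs whose geodesics pass through Gus — Oskar–Alice: 1/4.
All other pairs contribute 0.
Summing the contributions gives betweenness(Gus) = 1/4.

1/4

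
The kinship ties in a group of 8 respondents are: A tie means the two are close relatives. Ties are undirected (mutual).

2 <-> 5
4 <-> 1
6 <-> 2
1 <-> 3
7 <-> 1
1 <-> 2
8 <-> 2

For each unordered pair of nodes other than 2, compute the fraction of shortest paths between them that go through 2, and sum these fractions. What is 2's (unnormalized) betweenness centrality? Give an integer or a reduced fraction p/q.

Pairs whose geodesics pass through 2 — 4–8: 1; 4–6: 1; 4–5: 1; 7–8: 1; 7–6: 1; 7–5: 1; 8–6: 1; 8–3: 1; 8–5: 1; 8–1: 1; 6–3: 1; 6–5: 1; 6–1: 1; 3–5: 1 … (+1 more pairs).
All other pairs contribute 0.
Summing the contributions gives betweenness(2) = 15.

15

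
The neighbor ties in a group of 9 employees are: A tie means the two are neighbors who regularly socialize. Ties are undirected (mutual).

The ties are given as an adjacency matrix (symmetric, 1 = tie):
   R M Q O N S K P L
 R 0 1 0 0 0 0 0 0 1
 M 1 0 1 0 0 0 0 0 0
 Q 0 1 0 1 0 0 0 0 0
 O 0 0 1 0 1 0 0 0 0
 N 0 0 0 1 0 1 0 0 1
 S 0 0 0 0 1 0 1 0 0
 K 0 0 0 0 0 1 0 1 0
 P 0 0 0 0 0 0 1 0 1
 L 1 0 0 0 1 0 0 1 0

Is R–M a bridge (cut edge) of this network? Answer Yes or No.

No

Even without that edge, R still reaches M via R – L – N – O – Q – M, so the network stays connected. Not a bridge.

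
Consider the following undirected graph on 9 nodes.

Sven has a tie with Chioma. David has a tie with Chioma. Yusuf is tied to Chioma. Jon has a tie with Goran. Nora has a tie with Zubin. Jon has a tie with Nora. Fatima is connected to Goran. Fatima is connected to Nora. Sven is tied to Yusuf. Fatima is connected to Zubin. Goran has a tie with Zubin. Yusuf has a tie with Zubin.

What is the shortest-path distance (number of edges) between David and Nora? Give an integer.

4

One shortest route is David – Chioma – Yusuf – Zubin – Nora, which uses 4 edges, and at distance 3 from David we only reach {Zubin}, which does not include Nora. So d(David,Nora) = 4.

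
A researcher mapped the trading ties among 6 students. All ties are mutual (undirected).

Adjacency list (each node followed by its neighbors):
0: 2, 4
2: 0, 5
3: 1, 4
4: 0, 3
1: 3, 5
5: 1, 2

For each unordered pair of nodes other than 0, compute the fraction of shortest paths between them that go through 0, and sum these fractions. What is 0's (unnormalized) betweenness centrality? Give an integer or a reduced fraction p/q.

2

Pairs whose geodesics pass through 0 — 2–3: 1/2; 2–4: 1; 5–4: 1/2.
All other pairs contribute 0.
Summing the contributions gives betweenness(0) = 2.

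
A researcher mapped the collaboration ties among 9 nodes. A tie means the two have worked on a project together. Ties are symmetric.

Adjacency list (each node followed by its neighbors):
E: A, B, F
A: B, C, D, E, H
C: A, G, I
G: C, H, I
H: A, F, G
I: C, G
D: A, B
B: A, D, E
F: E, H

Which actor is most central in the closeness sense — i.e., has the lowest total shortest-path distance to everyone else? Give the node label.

A

Farness (sum of distances to all others) for each node — A:11, B:15, C:14, D:17, E:15, F:17, G:16, H:13, I:18.
The smallest farness is 11, for A, so A has the highest closeness.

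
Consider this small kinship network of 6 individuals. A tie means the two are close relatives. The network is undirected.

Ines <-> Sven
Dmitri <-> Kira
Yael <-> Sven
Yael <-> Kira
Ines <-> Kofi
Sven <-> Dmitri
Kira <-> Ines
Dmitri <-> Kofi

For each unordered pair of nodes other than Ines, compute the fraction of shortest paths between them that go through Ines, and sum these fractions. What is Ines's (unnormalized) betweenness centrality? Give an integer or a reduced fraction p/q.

Pairs whose geodesics pass through Ines — Yael–Kofi: 2/4; Sven–Kofi: 1/2; Sven–Kira: 1/3; Kofi–Kira: 1/2.
All other pairs contribute 0.
Summing the contributions gives betweenness(Ines) = 11/6.

11/6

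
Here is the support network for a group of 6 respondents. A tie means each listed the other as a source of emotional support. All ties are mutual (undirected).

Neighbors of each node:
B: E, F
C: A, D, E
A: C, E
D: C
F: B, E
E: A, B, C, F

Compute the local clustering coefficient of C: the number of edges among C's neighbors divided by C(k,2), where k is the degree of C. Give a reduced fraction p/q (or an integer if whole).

C's neighbors: A, D, and E (k = 3).
Possible neighbor pairs: C(3,2) = 3. Edges among them: A–E → e = 1.
Clustering(C) = 1/3.

1/3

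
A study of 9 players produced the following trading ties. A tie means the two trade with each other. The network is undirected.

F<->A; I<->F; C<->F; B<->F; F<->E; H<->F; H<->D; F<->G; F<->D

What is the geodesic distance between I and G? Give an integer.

2

One shortest route is I – F – G, which uses 2 edges, and I and G are not directly tied, so nothing shorter exists. So d(I,G) = 2.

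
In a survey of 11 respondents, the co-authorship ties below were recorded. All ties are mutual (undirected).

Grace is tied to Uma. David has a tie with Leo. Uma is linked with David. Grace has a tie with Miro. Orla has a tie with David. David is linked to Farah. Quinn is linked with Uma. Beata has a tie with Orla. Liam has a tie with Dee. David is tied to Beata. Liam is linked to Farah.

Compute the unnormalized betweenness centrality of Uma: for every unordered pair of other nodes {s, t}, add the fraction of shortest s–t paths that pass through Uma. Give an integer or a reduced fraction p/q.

Pairs whose geodesics pass through Uma — Leo–Grace: 1; Leo–Quinn: 1; Leo–Miro: 1; Farah–Grace: 1; Farah–Quinn: 1; Farah–Miro: 1; Grace–David: 1; Grace–Orla: 1; Grace–Dee: 1; Grace–Beata: 1; Grace–Liam: 1; Grace–Quinn: 1; David–Quinn: 1; David–Miro: 1 … (+9 more pairs).
All other pairs contribute 0.
Summing the contributions gives betweenness(Uma) = 23.

23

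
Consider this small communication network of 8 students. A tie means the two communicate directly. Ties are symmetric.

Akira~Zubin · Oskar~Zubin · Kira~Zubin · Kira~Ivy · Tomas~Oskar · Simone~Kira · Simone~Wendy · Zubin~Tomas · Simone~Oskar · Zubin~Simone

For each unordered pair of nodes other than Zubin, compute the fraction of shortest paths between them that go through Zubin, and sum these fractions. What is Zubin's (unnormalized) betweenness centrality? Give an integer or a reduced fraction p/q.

10

Pairs whose geodesics pass through Zubin — Simone–Tomas: 1/2; Simone–Akira: 1; Tomas–Ivy: 1; Tomas–Akira: 1; Tomas–Wendy: 1/2; Tomas–Kira: 1; Ivy–Oskar: 1/2; Ivy–Akira: 1; Oskar–Akira: 1; Oskar–Kira: 1/2; Akira–Wendy: 1; Akira–Kira: 1.
All other pairs contribute 0.
Summing the contributions gives betweenness(Zubin) = 10.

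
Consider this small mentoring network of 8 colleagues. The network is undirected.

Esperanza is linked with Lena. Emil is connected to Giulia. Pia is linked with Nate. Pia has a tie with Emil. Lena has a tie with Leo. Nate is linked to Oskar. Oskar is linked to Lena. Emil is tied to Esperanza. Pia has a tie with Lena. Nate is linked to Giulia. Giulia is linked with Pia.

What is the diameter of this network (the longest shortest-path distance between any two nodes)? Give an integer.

3

Eccentricity of each node (its greatest distance to any other): Emil:3, Esperanza:3, Giulia:3, Lena:2, Leo:3, Nate:3, Oskar:3, Pia:2.
The maximum eccentricity is 3, realized for instance by the pair Leo–Giulia via Leo – Lena – Pia – Giulia. So the diameter is 3.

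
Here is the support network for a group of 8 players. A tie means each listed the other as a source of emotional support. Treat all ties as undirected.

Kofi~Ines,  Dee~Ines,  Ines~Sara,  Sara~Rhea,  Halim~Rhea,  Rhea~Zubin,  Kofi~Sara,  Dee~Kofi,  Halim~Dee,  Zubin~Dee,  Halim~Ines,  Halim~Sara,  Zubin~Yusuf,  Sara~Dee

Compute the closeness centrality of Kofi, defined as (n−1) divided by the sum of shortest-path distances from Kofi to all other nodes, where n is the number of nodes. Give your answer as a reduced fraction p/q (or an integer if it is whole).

Distances from Kofi: Dee:1, Halim:2, Ines:1, Rhea:2, Sara:1, Yusuf:3, Zubin:2. Sum = 12.
n = 8, so closeness = 7/12.

7/12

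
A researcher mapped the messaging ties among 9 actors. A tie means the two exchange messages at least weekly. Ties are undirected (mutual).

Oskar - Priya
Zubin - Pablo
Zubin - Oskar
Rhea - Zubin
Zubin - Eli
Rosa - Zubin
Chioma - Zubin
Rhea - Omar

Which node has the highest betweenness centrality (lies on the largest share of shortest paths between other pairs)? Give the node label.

Unnormalized betweenness of each node: Chioma:0, Eli:0, Omar:0, Oskar:7, Pablo:0, Priya:0, Rhea:7, Rosa:0, Zubin:26.
Zubin has the largest value, 26, making it the main broker — the node through which the most shortest paths run.

Zubin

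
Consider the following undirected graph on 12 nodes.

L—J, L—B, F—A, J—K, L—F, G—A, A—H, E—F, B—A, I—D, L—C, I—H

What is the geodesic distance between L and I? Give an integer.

One shortest route is L – F – A – H – I, which uses 4 edges, and at distance 3 from L we only reach {G, H}, which does not include I. So d(L,I) = 4.

4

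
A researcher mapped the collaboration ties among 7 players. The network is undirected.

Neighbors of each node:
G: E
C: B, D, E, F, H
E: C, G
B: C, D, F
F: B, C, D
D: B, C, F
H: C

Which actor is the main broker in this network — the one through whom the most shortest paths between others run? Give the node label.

C

Unnormalized betweenness of each node: B:0, C:11, D:0, E:5, F:0, G:0, H:0.
C has the largest value, 11, making it the main broker — the node through which the most shortest paths run.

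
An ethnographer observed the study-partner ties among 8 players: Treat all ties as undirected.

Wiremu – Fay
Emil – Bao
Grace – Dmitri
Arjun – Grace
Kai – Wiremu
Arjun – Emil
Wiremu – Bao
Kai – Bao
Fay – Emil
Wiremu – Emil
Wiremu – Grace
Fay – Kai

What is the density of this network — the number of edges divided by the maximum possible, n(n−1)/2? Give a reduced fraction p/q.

There are 12 edges and 8 nodes, so the maximum possible is C(8,2) = 28.
Density = 12/28 = 3/7.

3/7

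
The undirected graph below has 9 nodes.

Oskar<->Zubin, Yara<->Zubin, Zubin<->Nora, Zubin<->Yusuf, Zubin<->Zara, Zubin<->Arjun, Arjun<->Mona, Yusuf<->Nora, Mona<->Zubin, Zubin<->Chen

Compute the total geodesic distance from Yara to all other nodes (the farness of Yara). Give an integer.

15

Distances from Yara: Arjun:2, Chen:2, Mona:2, Nora:2, Oskar:2, Yusuf:2, Zara:2, Zubin:1.
Sum = 2 + 2 + 2 + 2 + 2 + 2 + 2 + 1 = 15.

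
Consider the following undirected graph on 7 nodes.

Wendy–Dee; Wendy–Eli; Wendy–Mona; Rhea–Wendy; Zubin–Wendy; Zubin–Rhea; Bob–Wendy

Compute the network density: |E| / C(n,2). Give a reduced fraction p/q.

There are 7 edges and 7 nodes, so the maximum possible is C(7,2) = 21.
Density = 7/21 = 1/3.

1/3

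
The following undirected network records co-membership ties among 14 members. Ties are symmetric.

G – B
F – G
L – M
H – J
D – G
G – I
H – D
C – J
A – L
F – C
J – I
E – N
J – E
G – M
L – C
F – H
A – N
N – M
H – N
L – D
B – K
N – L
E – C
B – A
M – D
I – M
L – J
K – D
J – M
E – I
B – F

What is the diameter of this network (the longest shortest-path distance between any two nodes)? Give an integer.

4

Eccentricity of each node (its greatest distance to any other): A:3, B:3, C:3, D:3, E:4, F:2, G:2, H:2, I:3, J:3, K:4, L:2, M:2, N:3.
The maximum eccentricity is 4, realized for instance by the pair E–K via E – I – G – B – K. So the diameter is 4.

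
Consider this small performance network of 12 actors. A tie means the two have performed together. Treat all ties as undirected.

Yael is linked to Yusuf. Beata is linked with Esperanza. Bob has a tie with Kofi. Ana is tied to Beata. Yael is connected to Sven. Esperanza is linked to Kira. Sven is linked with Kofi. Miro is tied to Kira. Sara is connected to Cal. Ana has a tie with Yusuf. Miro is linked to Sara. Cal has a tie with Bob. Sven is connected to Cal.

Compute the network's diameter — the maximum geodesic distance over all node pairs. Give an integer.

6

Eccentricity of each node (its greatest distance to any other): Ana:5, Beata:6, Bob:6, Cal:5, Esperanza:6, Kira:5, Kofi:6, Miro:5, Sara:5, Sven:5, Yael:5, Yusuf:5.
The maximum eccentricity is 6, realized for instance by the pair Beata–Bob via Beata – Esperanza – Kira – Miro – Sara – Cal – Bob. So the diameter is 6.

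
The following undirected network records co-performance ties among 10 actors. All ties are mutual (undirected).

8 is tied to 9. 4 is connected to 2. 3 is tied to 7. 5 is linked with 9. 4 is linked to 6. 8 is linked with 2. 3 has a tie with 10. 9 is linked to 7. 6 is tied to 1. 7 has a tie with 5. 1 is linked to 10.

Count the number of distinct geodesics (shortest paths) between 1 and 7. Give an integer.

The shortest distance is 3, and the only length-3 path is 1–10–3–7. So there is exactly 1 shortest path.

1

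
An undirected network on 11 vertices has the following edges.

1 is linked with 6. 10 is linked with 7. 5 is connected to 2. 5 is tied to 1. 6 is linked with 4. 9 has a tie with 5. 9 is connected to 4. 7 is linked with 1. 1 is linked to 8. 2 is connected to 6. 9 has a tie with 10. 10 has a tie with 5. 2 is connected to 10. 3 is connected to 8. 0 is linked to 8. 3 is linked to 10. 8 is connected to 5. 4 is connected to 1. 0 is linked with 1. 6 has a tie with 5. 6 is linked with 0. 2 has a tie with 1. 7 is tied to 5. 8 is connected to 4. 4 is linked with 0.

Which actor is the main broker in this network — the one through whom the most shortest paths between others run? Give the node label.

Unnormalized betweenness of each node: 0:5/12, 1:149/24, 2:5/4, 3:5/8, 4:73/24, 5:53/8, 6:11/6, 7:11/24, 8:5, 9:11/8, 10:31/6.
5 has the largest value, 53/8, making it the main broker — the node through which the most shortest paths run.

5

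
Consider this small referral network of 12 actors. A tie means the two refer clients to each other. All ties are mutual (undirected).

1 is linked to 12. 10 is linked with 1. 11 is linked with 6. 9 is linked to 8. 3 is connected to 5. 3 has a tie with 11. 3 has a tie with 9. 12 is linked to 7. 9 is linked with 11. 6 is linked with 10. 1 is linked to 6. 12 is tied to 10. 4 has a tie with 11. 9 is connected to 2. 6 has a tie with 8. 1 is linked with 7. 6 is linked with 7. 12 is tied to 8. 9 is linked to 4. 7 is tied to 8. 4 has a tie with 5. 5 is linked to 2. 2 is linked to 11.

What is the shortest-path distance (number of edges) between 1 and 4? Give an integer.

One shortest route is 1 – 6 – 11 – 4, which uses 3 edges, and at distance 2 from 1 we only reach {8, 11}, which does not include 4. So d(1,4) = 3.

3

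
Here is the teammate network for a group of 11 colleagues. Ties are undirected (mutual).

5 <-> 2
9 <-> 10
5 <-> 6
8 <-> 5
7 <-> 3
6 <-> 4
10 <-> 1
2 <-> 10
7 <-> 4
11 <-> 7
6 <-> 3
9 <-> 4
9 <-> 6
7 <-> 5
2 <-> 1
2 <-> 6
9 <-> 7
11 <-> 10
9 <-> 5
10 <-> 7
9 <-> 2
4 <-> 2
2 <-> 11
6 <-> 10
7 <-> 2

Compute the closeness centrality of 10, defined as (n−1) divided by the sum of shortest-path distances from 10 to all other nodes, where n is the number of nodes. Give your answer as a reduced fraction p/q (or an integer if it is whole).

Distances from 10: 1:1, 2:1, 3:2, 4:2, 5:2, 6:1, 7:1, 8:3, 9:1, 11:1. Sum = 15.
n = 11, so closeness = 10/15 = 2/3.

2/3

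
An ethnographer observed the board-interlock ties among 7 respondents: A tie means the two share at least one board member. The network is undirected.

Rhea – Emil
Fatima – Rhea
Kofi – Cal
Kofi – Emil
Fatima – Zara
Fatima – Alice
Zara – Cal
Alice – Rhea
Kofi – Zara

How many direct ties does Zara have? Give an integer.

3

Zara is directly tied to Cal, Fatima, and Kofi. That is 3 neighbors, so the degree of Zara is 3.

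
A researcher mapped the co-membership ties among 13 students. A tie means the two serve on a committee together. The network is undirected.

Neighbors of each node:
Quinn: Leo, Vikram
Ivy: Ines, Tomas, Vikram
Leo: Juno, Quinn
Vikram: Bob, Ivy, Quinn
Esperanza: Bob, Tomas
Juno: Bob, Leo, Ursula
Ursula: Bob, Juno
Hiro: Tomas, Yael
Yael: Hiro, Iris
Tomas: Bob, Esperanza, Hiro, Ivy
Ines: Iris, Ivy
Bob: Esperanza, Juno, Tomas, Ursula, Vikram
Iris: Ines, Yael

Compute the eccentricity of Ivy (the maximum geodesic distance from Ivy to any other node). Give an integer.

3

Distances from Ivy: Bob:2, Esperanza:2, Hiro:2, Ines:1, Iris:2, Juno:3, Leo:3, Quinn:2, Tomas:1, Ursula:3, Vikram:1, Yael:3.
The largest is 3 (to Yael, Juno, Ursula, and Leo), so the eccentricity of Ivy is 3.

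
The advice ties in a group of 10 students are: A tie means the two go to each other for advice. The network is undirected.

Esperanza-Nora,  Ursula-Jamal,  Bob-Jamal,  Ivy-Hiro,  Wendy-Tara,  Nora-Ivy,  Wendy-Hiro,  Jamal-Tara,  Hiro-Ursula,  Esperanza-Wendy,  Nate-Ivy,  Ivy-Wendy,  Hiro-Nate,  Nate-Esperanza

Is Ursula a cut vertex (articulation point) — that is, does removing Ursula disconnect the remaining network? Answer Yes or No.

Even without Ursula, every remaining node can still reach every other (the residual graph is connected), so Ursula is not a cut vertex.

No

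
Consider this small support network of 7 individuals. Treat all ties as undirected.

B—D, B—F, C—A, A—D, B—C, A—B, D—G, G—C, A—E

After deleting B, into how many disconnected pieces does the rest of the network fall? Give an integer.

Without B, the remaining ties split the others into: {A, C, D, E, G}; {F}.
That's 2 separate components.

2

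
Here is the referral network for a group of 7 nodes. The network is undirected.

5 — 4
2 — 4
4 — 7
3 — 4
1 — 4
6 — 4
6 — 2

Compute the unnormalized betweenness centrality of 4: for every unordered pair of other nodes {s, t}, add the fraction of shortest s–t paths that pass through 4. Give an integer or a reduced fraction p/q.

14

Pairs whose geodesics pass through 4 — 3–6: 1; 3–2: 1; 3–5: 1; 3–7: 1; 3–1: 1; 6–5: 1; 6–7: 1; 6–1: 1; 2–5: 1; 2–7: 1; 2–1: 1; 5–7: 1; 5–1: 1; 7–1: 1.
All other pairs contribute 0.
Summing the contributions gives betweenness(4) = 14.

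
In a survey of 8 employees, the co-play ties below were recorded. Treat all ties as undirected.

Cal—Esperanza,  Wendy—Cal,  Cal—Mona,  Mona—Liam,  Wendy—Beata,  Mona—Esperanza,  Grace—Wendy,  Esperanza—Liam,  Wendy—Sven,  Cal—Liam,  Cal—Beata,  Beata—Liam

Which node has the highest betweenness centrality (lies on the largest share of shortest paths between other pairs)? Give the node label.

Wendy

Unnormalized betweenness of each node: Beata:3/2, Cal:17/2, Esperanza:0, Grace:0, Liam:1, Mona:0, Sven:0, Wendy:11.
Wendy has the largest value, 11, making it the main broker — the node through which the most shortest paths run.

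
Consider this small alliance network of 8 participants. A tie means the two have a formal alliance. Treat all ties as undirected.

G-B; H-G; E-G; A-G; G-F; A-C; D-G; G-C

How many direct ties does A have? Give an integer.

2

A is directly tied to C and G. That is 2 neighbors, so the degree of A is 2.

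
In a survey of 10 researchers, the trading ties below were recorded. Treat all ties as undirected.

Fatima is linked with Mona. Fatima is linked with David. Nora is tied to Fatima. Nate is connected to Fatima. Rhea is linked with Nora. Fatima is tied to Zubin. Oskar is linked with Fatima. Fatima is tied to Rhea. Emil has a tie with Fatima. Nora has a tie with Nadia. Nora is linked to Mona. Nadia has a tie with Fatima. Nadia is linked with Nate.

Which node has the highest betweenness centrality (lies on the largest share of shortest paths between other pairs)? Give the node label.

Unnormalized betweenness of each node: David:0, Emil:0, Fatima:30, Mona:0, Nadia:1/2, Nate:0, Nora:3/2, Oskar:0, Rhea:0, Zubin:0.
Fatima has the largest value, 30, making it the main broker — the node through which the most shortest paths run.

Fatima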